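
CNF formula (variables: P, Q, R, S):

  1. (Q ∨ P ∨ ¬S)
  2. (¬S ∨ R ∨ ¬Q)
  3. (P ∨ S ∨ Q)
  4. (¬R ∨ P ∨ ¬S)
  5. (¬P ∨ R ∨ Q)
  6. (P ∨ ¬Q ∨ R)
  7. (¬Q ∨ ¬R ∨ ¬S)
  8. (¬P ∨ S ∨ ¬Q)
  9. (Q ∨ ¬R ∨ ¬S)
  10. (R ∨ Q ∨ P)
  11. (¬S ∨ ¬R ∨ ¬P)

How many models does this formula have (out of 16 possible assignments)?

2

The models are:
  P=F Q=T R=T S=F
  P=T Q=F R=T S=F
Count: 2.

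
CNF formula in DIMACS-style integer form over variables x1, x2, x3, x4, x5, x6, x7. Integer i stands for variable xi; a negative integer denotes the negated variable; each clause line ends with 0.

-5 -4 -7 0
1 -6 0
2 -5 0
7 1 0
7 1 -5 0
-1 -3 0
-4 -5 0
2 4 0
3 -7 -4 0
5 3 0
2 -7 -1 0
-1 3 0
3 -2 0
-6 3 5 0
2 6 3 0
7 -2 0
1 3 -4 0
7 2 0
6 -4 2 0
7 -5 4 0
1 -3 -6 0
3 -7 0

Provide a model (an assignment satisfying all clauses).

x1=F  x2=T  x3=T  x4=T  x5=F  x6=F  x7=T

Check each clause:
  1. (!x4 || !x7 || !x5) — !x5 is true.
  2. (!x6 || x1) — !x6 is true.
  3. (!x5 || x2) — x2 is true.
  4. (x7 || x1) — x7 is true.
  5. (!x5 || x1 || x7) — !x5 is true.
  6. (!x1 || !x3) — !x1 is true.
  7. (!x4 || !x5) — !x5 is true.
  8. (x4 || x2) — x2 is true.
  9. (!x4 || !x7 || x3) — x3 is true.
  10. (x3 || x5) — x3 is true.
  11. (!x7 || x2 || !x1) — x2 is true.
  12. (x3 || !x1) — x3 is true.
  13. (x3 || !x2) — x3 is true.
  14. (x3 || x5 || !x6) — !x6 is true.
  15. (x3 || x6 || x2) — x2 is true.
  16. (x7 || !x2) — x7 is true.
  17. (x1 || x3 || !x4) — x3 is true.
  18. (x2 || x7) — x2 is true.
  19. (x6 || x2 || !x4) — x2 is true.
  20. (!x5 || x4 || x7) — !x5 is true.
  21. (!x6 || !x3 || x1) — !x6 is true.
  22. (x3 || !x7) — x3 is true.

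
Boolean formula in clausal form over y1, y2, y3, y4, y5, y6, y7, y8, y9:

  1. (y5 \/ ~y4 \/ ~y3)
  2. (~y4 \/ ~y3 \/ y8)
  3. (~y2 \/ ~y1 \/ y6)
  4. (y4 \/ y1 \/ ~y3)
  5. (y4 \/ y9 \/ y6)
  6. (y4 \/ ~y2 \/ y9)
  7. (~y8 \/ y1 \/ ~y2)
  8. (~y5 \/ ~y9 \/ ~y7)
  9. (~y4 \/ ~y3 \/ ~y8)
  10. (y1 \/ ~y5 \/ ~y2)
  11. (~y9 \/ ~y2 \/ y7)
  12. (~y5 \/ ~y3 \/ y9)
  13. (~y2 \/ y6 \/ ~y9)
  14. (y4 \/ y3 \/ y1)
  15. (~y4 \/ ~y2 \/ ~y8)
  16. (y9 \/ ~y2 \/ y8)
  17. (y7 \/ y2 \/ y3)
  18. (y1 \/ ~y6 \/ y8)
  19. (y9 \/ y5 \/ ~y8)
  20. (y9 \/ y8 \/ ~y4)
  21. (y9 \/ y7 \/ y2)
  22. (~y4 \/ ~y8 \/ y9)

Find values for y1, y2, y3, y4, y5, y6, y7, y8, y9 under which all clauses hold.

y1=True, y2=False, y3=True, y4=False, y5=False, y6=False, y7=True, y8=False, y9=True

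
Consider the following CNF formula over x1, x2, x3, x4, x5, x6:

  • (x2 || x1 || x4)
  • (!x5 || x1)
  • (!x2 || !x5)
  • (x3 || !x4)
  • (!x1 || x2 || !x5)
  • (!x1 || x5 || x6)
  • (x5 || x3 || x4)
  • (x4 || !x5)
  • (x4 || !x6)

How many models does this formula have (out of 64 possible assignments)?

Case analysis on x5 and x4:
  x5=T, x4=T: a clause becomes empty — 0.
  x5=T, x4=F: a clause becomes empty — 0.
  x5=F, x4=T: x2 free; 3 ways for (x1,x3,x6) × 2^1 = 6.
  x5=F, x4=F: remaining (x1,x2,x3,x6) ∈ {(F,T,T,F)} — 1.
Total: 0 + 0 + 6 + 1 = 7.

7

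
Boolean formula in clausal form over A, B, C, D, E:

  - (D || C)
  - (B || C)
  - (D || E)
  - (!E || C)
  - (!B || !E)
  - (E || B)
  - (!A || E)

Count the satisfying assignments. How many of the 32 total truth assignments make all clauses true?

6

The models are:
  A=F B=F C=T D=F E=T
  A=F B=F C=T D=T E=T
  A=F B=T C=F D=T E=F
  A=F B=T C=T D=T E=F
  A=T B=F C=T D=F E=T
  A=T B=F C=T D=T E=T
Count: 6.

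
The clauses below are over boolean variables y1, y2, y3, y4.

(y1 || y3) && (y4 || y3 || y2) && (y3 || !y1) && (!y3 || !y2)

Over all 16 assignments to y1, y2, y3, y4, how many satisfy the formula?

Satisfying assignments:
  y1=0 y2=0 y3=1 y4=0
  y1=0 y2=0 y3=1 y4=1
  y1=1 y2=0 y3=1 y4=0
  y1=1 y2=0 y3=1 y4=1
That's 4 in total.

4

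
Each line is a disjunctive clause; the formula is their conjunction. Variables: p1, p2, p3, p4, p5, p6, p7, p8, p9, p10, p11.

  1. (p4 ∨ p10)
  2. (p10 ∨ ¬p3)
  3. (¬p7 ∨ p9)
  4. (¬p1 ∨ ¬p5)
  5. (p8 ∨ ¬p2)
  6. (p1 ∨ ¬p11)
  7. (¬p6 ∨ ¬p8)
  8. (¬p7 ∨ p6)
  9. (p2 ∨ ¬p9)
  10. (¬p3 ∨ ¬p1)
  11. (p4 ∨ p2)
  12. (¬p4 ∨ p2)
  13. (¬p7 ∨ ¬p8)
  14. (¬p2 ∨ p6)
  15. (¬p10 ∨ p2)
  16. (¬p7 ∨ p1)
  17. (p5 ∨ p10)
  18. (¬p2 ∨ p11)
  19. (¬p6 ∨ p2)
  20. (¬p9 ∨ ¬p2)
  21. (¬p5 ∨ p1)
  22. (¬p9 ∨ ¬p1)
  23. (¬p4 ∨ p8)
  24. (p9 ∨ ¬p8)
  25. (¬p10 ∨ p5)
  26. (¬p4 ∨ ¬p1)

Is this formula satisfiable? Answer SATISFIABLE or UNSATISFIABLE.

p2 = True:
  propagation gives p8=True, p6=False; an empty clause results — contradiction.
p2 = False:
  propagation gives p9=False, p7=False, p4=True; an empty clause results — contradiction.
Every branch closes, so no satisfying assignment exists.

UNSATISFIABLE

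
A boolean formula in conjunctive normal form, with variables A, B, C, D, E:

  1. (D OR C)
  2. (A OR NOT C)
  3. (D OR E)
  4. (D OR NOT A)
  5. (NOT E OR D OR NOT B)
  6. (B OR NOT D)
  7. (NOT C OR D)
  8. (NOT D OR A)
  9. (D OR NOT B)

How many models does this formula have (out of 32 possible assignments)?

The models are:
  A=T B=T C=F D=T E=F
  A=T B=T C=F D=T E=T
  A=T B=T C=T D=T E=F
  A=T B=T C=T D=T E=T
Count: 4.

4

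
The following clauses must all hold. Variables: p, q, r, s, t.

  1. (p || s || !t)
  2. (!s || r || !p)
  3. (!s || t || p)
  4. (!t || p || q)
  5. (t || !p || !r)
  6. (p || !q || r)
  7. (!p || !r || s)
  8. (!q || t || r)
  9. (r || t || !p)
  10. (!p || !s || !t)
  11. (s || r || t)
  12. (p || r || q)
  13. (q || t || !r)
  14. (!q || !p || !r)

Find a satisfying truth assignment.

p=F, q=T, r=T, s=F, t=F

Try p = False.
Branch on q: take q = True.
  then r is forced to True.
Branch on s: take s = False.
  then t is forced to False.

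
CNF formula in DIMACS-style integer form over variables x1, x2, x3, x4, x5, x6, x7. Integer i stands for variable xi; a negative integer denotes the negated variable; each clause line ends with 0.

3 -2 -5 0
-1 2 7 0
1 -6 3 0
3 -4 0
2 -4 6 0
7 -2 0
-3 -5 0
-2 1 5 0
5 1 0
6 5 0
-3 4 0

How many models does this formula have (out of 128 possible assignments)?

8

Case analysis on x2 and x3:
  x2=T, x3=T: remaining (x1,x4,x5,x6,x7) ∈ {(T,T,F,T,T)} — 1.
  x2=T, x3=F: remaining (x1,x4,x5,x6,x7) ∈ {(T,F,F,T,T)} — 1.
  x2=F, x3=T: remaining (x1,x4,x5,x6,x7) ∈ {(T,T,F,T,T)} — 1.
  x2=F, x3=F: 5 of the 32 assignments to (x1,x4,x5,x6,x7) work.
Total: 1 + 1 + 1 + 5 = 8.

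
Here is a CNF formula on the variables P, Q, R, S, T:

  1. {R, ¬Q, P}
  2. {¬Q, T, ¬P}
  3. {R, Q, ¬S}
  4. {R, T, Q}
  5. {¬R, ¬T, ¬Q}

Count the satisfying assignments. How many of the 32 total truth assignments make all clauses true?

Case analysis on Q and R:
  Q=1, R=1: remaining (P,S,T) ∈ {(0,0,0); (0,1,0)} — 2.
  Q=1, R=0: remaining (P,S,T) ∈ {(1,0,1); (1,1,1)} — 2.
  Q=0, R=1: P, S, T free → 2^3 = 8.
  Q=0, R=0: remaining (P,S,T) ∈ {(0,0,1); (1,0,1)} — 2.
Total: 2 + 2 + 8 + 2 = 14.

14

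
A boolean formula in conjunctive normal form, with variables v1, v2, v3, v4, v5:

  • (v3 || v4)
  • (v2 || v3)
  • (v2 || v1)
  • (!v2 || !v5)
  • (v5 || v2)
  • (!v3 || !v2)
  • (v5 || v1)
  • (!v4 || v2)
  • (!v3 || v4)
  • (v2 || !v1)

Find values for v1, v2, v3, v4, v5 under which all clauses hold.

v1=True  v2=True  v3=False  v4=True  v5=False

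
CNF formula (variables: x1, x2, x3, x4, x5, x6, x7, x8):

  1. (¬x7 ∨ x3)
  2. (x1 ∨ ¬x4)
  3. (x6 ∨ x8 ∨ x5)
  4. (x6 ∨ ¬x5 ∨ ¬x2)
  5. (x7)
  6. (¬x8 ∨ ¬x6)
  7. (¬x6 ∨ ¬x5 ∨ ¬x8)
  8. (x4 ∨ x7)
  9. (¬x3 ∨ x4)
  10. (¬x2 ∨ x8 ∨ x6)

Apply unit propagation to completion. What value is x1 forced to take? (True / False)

(x7) stands alone — x7 = True.
In (¬x7 ∨ x3), ¬x7 is now false; x3 must hold, so x3 = True.
From (¬x3 ∨ x4) and x3 = True: x4 = True.
(¬x4 ∨ x1): since x4 = True, the clause reduces to (x1). x1 = True.

True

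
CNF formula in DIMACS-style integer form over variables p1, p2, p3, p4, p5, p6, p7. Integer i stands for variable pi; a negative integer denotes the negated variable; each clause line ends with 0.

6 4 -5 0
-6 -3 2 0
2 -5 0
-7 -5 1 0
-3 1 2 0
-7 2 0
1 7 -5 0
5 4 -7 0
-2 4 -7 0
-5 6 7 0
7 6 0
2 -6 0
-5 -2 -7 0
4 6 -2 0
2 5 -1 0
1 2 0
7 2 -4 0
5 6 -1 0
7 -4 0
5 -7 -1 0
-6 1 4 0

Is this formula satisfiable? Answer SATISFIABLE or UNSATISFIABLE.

Pure literal: p3 appears only negated; assign p3 = False.
Set p1 = True and propagate.
For the remaining variables, p2 = True, p4 = False, p5 = False, p6 = True, p7 = False works.
So p1=True, p2=True, p3=False, p4=False, p5=False, p6=True, p7=False is a satisfying assignment.

SATISFIABLE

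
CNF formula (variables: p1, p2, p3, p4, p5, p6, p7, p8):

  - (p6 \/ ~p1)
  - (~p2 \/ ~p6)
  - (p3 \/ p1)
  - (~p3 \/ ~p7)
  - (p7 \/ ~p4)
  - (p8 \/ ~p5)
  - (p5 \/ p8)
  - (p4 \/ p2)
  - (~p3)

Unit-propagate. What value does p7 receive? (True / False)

True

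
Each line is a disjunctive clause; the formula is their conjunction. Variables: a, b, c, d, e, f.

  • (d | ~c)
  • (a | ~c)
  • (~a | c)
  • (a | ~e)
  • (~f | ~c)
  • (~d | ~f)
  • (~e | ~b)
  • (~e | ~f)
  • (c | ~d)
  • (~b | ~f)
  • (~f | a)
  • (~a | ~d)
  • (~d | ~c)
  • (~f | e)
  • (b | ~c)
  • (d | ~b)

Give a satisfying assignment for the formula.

a=False, b=False, c=False, d=False, e=False, f=False

Check each clause:
  1. (d | ~c) — ~c is true.
  2. (~c | a) — ~c is true.
  3. (~a | c) — ~a is true.
  4. (~e | a) — ~e is true.
  5. (~f | ~c) — ~f is true.
  6. (~f | ~d) — ~f is true.
  7. (~b | ~e) — ~e is true.
  8. (~e | ~f) — ~f is true.
  9. (~d | c) — ~d is true.
  10. (~b | ~f) — ~f is true.
  11. (a | ~f) — ~f is true.
  12. (~d | ~a) — ~d is true.
  13. (~d | ~c) — ~d is true.
  14. (~f | e) — ~f is true.
  15. (b | ~c) — ~c is true.
  16. (~b | d) — ~b is true.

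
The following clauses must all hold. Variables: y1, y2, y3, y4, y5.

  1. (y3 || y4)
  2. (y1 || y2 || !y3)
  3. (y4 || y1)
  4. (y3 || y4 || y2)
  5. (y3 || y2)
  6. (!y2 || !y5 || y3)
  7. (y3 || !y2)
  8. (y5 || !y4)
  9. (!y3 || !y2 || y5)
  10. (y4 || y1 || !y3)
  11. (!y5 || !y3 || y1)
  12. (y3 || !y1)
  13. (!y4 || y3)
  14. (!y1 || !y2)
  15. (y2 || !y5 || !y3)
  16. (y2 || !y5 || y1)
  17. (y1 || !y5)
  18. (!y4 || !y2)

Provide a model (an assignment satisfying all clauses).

Try y1 = True.
  then y3 is forced to True.
  then y2 is forced to False.
  then y5 is forced to False.
  then y4 is forced to False.
Every clause has at least one true literal under this assignment.

y1 = True, y2 = False, y3 = True, y4 = False, y5 = False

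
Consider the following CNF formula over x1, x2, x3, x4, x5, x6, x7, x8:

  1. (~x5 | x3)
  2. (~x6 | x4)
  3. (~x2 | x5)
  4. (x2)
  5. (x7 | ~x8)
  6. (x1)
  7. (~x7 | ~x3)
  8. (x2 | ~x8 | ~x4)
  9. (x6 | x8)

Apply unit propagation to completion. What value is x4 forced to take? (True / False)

(x2) stands alone — x2 = True.
(~x2 | x5) with x2 = True leaves only x5, so x5 = True.
(x3 | ~x5) with x5 = True leaves only x3, so x3 = True.
(x1) stands alone — x1 = True.
In (~x7 | ~x3), ~x3 is now false; ~x7 must hold, so x7 = False.
From (~x8 | x7) and x7 = False: x8 = False.
From (x8 | x6) and x8 = False: x6 = True.
From (x4 | ~x6) and x6 = True: x4 = True.

True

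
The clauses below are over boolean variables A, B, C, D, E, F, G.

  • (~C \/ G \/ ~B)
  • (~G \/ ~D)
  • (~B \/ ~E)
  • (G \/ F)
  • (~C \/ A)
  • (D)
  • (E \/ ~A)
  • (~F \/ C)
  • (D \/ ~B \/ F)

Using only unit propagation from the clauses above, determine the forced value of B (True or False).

(D) is a unit clause: D = True.
(~G \/ ~D): since D = True, the clause reduces to (~G). G = False.
(F \/ G): since G = False, the clause reduces to (F). F = True.
From (C \/ ~F) and F = True: C = True.
(G \/ ~C \/ ~B) with C = True, G = False leaves only ~B, so B = False.

False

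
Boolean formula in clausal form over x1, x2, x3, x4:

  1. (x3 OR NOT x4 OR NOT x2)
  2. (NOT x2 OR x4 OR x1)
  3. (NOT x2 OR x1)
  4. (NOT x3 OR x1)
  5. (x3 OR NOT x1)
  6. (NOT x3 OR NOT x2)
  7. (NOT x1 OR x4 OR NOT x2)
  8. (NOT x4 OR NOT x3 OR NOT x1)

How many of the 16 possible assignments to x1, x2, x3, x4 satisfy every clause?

The models are:
  x1=F x2=F x3=F x4=F
  x1=F x2=F x3=F x4=T
  x1=T x2=F x3=T x4=F
That's 3 in total.

3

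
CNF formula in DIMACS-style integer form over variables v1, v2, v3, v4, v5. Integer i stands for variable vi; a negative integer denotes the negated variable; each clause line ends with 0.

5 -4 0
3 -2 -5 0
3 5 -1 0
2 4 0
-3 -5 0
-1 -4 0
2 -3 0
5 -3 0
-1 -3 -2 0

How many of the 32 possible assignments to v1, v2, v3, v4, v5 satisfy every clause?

2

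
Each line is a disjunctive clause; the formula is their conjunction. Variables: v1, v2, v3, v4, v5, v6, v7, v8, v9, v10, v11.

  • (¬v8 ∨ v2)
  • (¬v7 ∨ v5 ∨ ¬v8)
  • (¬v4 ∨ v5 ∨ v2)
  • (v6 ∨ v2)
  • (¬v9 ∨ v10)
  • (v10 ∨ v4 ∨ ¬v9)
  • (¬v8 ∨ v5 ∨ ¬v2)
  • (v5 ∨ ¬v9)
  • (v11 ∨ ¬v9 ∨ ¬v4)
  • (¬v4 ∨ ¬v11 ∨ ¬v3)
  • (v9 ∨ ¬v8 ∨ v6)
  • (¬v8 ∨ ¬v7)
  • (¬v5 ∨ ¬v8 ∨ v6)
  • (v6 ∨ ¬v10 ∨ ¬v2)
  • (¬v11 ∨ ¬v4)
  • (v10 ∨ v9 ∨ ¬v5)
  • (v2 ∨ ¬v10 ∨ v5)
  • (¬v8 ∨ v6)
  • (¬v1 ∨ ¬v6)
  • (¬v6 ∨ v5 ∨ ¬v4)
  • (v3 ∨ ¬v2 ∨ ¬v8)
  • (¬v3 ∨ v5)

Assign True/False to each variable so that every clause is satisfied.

v1 occurs only negated in the remaining clauses — set v1 = False.
v7 occurs only negated in the remaining clauses — set v7 = False.
Try v2 = True.
Set v3 = True and propagate.
  then v5 is forced to True.
Branch on v4: take v4 = False.
For the remaining variables, v6 = True, v8 = False, v9 = True, v10 = True, v11 = False works.

v1=F, v2=T, v3=T, v4=F, v5=T, v6=T, v7=F, v8=F, v9=T, v10=T, v11=F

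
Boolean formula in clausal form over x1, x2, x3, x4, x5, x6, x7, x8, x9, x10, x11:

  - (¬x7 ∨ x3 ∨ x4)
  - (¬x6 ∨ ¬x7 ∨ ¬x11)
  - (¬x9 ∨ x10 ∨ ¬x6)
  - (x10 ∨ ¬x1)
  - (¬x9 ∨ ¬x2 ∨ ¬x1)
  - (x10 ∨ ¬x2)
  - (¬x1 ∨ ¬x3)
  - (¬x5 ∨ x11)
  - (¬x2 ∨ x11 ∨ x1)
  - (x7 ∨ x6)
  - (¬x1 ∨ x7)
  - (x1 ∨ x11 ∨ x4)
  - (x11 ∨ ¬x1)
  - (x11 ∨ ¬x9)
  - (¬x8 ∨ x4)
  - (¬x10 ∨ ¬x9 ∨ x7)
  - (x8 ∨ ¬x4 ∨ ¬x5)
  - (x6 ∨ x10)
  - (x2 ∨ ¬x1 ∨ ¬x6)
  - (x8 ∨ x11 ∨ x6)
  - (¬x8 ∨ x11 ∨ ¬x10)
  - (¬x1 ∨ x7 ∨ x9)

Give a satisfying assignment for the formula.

x1 = F, x2 = F, x3 = T, x4 = F, x5 = T, x6 = F, x7 = T, x8 = F, x9 = F, x10 = T, x11 = T

Set x1 = False and propagate.
Try x2 = False.
The remaining clauses are satisfied by x3 = True, x4 = False, x5 = True, x6 = False, x7 = True, x8 = False, x9 = False, x10 = True, x11 = True.
Every clause has at least one true literal under this assignment.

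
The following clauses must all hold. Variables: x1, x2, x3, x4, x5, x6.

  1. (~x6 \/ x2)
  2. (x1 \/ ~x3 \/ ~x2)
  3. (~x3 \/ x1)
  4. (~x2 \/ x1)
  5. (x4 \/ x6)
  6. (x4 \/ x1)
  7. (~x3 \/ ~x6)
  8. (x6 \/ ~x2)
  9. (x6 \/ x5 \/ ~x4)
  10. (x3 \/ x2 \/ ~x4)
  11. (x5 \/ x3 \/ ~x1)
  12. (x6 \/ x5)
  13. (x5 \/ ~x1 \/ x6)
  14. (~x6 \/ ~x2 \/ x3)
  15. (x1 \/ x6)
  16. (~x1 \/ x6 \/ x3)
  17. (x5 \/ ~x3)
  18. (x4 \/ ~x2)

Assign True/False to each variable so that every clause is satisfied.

x1 = T, x2 = F, x3 = T, x4 = T, x5 = T, x6 = F

Check each clause:
  1. (~x6 \/ x2) — ~x6 is true.
  2. (~x3 \/ x1 \/ ~x2) — x1 is true.
  3. (~x3 \/ x1) — x1 is true.
  4. (~x2 \/ x1) — x1 is true.
  5. (x4 \/ x6) — x4 is true.
  6. (x4 \/ x1) — x1 is true.
  7. (~x3 \/ ~x6) — ~x6 is true.
  8. (~x2 \/ x6) — ~x2 is true.
  9. (~x4 \/ x5 \/ x6) — x5 is true.
  10. (x2 \/ x3 \/ ~x4) — x3 is true.
  11. (x3 \/ ~x1 \/ x5) — x3 is true.
  12. (x6 \/ x5) — x5 is true.
  13. (x6 \/ ~x1 \/ x5) — x5 is true.
  14. (~x2 \/ ~x6 \/ x3) — ~x6 is true.
  15. (x1 \/ x6) — x1 is true.
  16. (x3 \/ ~x1 \/ x6) — x3 is true.
  17. (~x3 \/ x5) — x5 is true.
  18. (x4 \/ ~x2) — x4 is true.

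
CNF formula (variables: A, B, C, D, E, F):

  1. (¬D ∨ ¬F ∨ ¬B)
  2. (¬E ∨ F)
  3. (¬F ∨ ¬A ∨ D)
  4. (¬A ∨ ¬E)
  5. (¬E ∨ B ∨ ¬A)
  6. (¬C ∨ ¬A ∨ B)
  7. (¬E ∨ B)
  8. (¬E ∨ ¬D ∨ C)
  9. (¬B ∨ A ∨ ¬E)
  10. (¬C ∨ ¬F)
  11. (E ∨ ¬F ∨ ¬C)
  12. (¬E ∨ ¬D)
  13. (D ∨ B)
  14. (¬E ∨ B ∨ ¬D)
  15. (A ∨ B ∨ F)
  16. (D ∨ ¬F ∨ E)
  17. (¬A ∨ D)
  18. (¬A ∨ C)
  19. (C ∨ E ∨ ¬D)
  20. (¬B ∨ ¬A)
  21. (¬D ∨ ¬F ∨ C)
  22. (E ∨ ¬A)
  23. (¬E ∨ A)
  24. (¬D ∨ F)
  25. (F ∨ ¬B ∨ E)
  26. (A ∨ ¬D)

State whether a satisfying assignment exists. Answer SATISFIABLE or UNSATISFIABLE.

E = True:
  propagation gives F=True, A=False; an empty clause results — contradiction.
E = False:
  propagation gives A=False, D=False, B=True, F=False; an empty clause results — contradiction.
Every branch closes, so no satisfying assignment exists.

UNSATISFIABLE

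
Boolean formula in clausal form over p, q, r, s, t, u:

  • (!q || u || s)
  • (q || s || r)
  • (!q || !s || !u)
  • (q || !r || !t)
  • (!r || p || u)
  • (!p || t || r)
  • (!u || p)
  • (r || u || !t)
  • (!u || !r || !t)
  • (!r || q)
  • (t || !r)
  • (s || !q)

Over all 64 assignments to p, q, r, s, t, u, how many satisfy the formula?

4

The models are:
  p=F q=F r=F s=T t=F u=F
  p=F q=T r=F s=T t=F u=F
  p=T q=F r=F s=T t=T u=T
  p=T q=T r=T s=T t=T u=F
That's 4 in total.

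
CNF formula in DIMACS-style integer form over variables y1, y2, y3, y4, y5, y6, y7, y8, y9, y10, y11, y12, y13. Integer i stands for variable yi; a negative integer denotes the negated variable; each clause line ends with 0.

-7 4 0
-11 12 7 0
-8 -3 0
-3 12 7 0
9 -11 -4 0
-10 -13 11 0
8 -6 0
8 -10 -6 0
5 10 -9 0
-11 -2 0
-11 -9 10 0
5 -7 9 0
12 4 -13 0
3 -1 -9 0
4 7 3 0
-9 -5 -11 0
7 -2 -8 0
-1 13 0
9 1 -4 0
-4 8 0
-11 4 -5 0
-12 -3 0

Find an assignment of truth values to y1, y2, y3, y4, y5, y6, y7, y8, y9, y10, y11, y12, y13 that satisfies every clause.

y1=T, y2=F, y3=F, y4=T, y5=F, y6=T, y7=F, y8=T, y9=F, y10=F, y11=F, y12=F, y13=T

y2 occurs only negated in the remaining clauses — set y2 = False.
Set y1 = True and propagate.
  then y13 is forced to True.
For the remaining variables, y3 = False, y4 = True, y5 = False, y6 = True, y7 = False, y8 = True, y9 = False, y10 = False, y11 = False, y12 = False works.
Check each clause:
  1. (y4 | ~y7) — ~y7 is true.
  2. (y12 | ~y11 | y7) — ~y11 is true.
  3. (~y8 | ~y3) — ~y3 is true.
  4. (y12 | y7 | ~y3) — ~y3 is true.
  5. (y9 | ~y4 | ~y11) — ~y11 is true.
  6. (y11 | ~y13 | ~y10) — ~y10 is true.
  7. (~y6 | y8) — y8 is true.
  8. (y8 | ~y6 | ~y10) — y8 is true.
  9. (y10 | y5 | ~y9) — ~y9 is true.
  10. (~y11 | ~y2) — ~y11 is true.
  11. (~y11 | ~y9 | y10) — ~y11 is true.
  12. (y5 | ~y7 | y9) — ~y7 is true.
  13. (y4 | ~y13 | y12) — y4 is true.
  14. (y3 | ~y1 | ~y9) — ~y9 is true.
  15. (y4 | y7 | y3) — y4 is true.
  16. (~y5 | ~y11 | ~y9) — ~y5 is true.
  17. (~y8 | y7 | ~y2) — ~y2 is true.
  18. (y13 | ~y1) — y13 is true.
  19. (y1 | ~y4 | y9) — y1 is true.
  20. (y8 | ~y4) — y8 is true.
  21. (y4 | ~y5 | ~y11) — ~y5 is true.
  22. (~y3 | ~y12) — ~y12 is true.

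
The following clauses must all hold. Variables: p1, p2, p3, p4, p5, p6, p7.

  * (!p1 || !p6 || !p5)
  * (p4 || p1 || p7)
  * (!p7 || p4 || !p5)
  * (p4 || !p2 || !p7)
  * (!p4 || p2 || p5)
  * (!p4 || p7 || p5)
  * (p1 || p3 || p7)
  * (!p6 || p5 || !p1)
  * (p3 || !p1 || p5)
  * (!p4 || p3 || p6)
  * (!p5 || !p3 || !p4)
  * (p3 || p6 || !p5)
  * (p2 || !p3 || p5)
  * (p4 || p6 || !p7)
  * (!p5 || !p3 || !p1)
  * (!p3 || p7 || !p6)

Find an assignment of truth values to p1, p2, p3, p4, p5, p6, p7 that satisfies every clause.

p1=1, p2=1, p3=1, p4=1, p5=0, p6=0, p7=1

Check each clause:
  1. (!p5 || !p6 || !p1) — !p6 is true.
  2. (p4 || p7 || p1) — p1 is true.
  3. (p4 || !p7 || !p5) — !p5 is true.
  4. (!p7 || p4 || !p2) — p4 is true.
  5. (!p4 || p2 || p5) — p2 is true.
  6. (p7 || !p4 || p5) — p7 is true.
  7. (p1 || p7 || p3) — p1 is true.
  8. (p5 || !p1 || !p6) — !p6 is true.
  9. (!p1 || p5 || p3) — p3 is true.
  10. (p3 || !p4 || p6) — p3 is true.
  11. (!p5 || !p3 || !p4) — !p5 is true.
  12. (p3 || !p5 || p6) — p3 is true.
  13. (p5 || p2 || !p3) — p2 is true.
  14. (p6 || p4 || !p7) — p4 is true.
  15. (!p3 || !p5 || !p1) — !p5 is true.
  16. (!p3 || !p6 || p7) — !p6 is true.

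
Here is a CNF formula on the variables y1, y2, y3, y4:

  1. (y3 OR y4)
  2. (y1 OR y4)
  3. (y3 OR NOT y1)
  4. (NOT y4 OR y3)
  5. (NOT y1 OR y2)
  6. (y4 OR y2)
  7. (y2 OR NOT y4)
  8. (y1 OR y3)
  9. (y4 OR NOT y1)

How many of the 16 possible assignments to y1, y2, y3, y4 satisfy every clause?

The models are:
  y1=0 y2=1 y3=1 y4=1
  y1=1 y2=1 y3=1 y4=1
Count: 2.

2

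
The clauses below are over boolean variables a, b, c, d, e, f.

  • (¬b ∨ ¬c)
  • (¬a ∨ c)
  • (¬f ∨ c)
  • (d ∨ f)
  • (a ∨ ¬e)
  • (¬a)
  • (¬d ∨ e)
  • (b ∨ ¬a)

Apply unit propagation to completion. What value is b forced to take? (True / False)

False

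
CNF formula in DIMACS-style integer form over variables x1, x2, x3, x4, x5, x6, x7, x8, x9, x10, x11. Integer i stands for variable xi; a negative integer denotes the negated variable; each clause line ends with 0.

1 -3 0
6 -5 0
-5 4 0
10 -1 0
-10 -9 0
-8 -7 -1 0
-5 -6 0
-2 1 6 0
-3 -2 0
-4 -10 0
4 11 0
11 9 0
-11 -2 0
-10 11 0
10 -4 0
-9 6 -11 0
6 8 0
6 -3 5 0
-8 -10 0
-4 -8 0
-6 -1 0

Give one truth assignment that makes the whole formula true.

x1 = 0  x2 = 0  x3 = 0  x4 = 0  x5 = 0  x6 = 1  x7 = 1  x8 = 0  x9 = 1  x10 = 0  x11 = 1

Pure literal: x2 appears only negated; assign x2 = False.
x3 occurs only negated in the remaining clauses — set x3 = False.
Branch on x1: take x1 = False.
For the remaining variables, x4 = False, x5 = False, x6 = True, x7 = True, x8 = False, x9 = True, x10 = False, x11 = True works.
Every clause has at least one true literal under this assignment.
Check each clause:
  1. (x1 || !x3) — !x3 is true.
  2. (!x5 || x6) — !x5 is true.
  3. (!x5 || x4) — !x5 is true.
  4. (x10 || !x1) — !x1 is true.
  5. (!x10 || !x9) — !x10 is true.
  6. (!x7 || !x1 || !x8) — !x8 is true.
  7. (!x5 || !x6) — !x5 is true.
  8. (x6 || !x2 || x1) — !x2 is true.
  9. (!x2 || !x3) — !x3 is true.
  10. (!x10 || !x4) — !x4 is true.
  11. (x11 || x4) — x11 is true.
  12. (x11 || x9) — x9 is true.
  13. (!x2 || !x11) — !x2 is true.
  14. (x11 || !x10) — x11 is true.
  15. (!x4 || x10) — !x4 is true.
  16. (!x11 || !x9 || x6) — x6 is true.
  17. (x6 || x8) — x6 is true.
  18. (x5 || x6 || !x3) — !x3 is true.
  19. (!x10 || !x8) — !x8 is true.
  20. (!x4 || !x8) — !x8 is true.
  21. (!x6 || !x1) — !x1 is true.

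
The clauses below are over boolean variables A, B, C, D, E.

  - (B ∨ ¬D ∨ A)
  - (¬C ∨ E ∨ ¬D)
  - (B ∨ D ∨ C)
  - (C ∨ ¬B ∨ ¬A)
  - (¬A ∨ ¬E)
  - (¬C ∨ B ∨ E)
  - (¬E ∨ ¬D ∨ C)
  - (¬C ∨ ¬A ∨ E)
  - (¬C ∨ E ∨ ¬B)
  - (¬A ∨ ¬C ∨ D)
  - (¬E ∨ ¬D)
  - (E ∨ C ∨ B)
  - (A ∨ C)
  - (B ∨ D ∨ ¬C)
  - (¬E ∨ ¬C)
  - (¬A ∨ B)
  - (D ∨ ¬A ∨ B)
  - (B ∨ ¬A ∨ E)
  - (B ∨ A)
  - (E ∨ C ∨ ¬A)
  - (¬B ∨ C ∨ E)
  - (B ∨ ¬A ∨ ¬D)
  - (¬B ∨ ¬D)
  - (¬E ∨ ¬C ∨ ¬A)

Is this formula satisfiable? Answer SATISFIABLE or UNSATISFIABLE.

UNSATISFIABLE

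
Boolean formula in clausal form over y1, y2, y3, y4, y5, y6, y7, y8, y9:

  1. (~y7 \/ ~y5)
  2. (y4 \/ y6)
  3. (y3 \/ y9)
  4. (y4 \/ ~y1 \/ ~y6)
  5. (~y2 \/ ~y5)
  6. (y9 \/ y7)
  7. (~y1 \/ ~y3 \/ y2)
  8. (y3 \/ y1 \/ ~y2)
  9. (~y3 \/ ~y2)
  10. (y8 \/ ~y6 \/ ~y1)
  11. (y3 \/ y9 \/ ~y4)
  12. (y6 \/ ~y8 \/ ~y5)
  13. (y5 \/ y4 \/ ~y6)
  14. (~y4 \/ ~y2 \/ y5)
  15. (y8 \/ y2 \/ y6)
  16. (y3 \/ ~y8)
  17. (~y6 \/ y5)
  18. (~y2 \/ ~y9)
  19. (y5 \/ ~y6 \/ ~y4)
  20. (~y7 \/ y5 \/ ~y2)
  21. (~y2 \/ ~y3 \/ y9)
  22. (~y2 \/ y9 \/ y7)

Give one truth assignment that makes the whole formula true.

y1 = False, y2 = False, y3 = True, y4 = True, y5 = True, y6 = True, y7 = False, y8 = True, y9 = True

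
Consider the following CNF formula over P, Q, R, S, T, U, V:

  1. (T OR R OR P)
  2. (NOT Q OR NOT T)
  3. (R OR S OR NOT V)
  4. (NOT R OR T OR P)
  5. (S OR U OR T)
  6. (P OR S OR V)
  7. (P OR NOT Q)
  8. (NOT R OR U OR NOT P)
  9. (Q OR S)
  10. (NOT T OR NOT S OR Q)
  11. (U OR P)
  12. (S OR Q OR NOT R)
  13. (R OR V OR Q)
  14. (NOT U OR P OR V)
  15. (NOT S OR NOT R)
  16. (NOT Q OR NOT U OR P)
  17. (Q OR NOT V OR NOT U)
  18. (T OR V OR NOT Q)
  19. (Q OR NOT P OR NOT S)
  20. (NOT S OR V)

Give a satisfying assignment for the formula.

P = T, Q = T, R = F, S = T, T = F, U = T, V = T

Set P = True and propagate.
For the remaining variables, Q = True, R = False, S = True, T = False, U = True, V = True works.
Every clause has at least one true literal under this assignment.
Check each clause:
  1. (T OR P OR R) — P is true.
  2. (NOT T OR NOT Q) — NOT T is true.
  3. (S OR NOT V OR R) — S is true.
  4. (T OR P OR NOT R) — P is true.
  5. (T OR U OR S) — S is true.
  6. (P OR S OR V) — P is true.
  7. (NOT Q OR P) — P is true.
  8. (NOT R OR U OR NOT P) — NOT R is true.
  9. (Q OR S) — Q is true.
  10. (NOT T OR Q OR NOT S) — Q is true.
  11. (P OR U) — P is true.
  12. (Q OR NOT R OR S) — Q is true.
  13. (R OR V OR Q) — Q is true.
  14. (V OR NOT U OR P) — P is true.
  15. (NOT S OR NOT R) — NOT R is true.
  16. (NOT Q OR NOT U OR P) — P is true.
  17. (NOT V OR NOT U OR Q) — Q is true.
  18. (V OR NOT Q OR T) — V is true.
  19. (Q OR NOT P OR NOT S) — Q is true.
  20. (NOT S OR V) — V is true.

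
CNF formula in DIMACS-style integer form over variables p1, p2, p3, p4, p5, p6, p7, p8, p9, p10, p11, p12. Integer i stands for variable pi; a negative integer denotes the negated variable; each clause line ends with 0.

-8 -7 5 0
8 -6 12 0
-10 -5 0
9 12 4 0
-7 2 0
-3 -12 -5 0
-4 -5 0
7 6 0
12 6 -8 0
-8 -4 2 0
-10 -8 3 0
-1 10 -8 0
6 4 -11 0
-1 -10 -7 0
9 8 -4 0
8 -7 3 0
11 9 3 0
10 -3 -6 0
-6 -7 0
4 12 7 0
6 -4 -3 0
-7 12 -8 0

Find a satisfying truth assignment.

p1=0, p2=1, p3=1, p4=1, p5=0, p6=1, p7=0, p8=1, p9=1, p10=1, p11=0, p12=0

Pure literal: p1 appears only negated; assign p1 = False.
Pure literal: p2 appears only positively; assign p2 = True.
Branch on p3: take p3 = True.
Set p4 = True and propagate.
  then p5 is forced to False.
  then p6 is forced to True.
  then p10 is forced to True.
  then p7 is forced to False.
For the remaining variables, p8 = True, p9 = True, p11 = False, p12 = False works.
Every clause has at least one true literal under this assignment.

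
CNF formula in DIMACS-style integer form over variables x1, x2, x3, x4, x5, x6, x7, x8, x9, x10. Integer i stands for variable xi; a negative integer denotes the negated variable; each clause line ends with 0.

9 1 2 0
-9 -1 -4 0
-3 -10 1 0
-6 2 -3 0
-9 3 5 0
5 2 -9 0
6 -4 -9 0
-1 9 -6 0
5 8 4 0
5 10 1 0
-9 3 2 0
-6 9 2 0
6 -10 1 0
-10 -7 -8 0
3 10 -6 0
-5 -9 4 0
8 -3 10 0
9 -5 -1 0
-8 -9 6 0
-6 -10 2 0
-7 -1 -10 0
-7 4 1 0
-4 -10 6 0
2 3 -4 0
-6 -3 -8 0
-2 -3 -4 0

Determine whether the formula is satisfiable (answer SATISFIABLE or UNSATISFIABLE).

SATISFIABLE

Branch on x1: take x1 = False.
Branch on x2: take x2 = True.
The remaining clauses are satisfied by x3 = False, x4 = True, x5 = True, x6 = True, x7 = True, x8 = False, x9 = True, x10 = True.
So x1=F, x2=T, x3=F, x4=T, x5=T, x6=T, x7=T, x8=F, x9=T, x10=T is a satisfying assignment.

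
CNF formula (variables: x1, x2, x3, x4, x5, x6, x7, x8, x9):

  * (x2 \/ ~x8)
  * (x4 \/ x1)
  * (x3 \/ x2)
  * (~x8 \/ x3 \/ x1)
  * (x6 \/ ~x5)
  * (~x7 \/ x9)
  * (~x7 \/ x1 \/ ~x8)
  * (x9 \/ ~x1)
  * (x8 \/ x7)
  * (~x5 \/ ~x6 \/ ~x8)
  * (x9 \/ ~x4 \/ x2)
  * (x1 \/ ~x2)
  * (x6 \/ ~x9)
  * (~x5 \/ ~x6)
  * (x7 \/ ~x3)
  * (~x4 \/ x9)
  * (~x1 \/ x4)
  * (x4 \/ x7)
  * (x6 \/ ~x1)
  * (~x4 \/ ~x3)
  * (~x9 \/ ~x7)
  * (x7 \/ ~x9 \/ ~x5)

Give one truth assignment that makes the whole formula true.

Pure literal: x5 appears only negated; assign x5 = False.
Set x1 = True and propagate.
  then x9 is forced to True.
  then x6 is forced to True.
  then x4 is forced to True.
  then x3 is forced to False.
  then x2 is forced to True.
  then x7 is forced to False.
  then x8 is forced to True.
Check each clause:
  1. (x2 \/ ~x8) — x2 is true.
  2. (x4 \/ x1) — x1 is true.
  3. (x3 \/ x2) — x2 is true.
  4. (x1 \/ ~x8 \/ x3) — x1 is true.
  5. (x6 \/ ~x5) — ~x5 is true.
  6. (x9 \/ ~x7) — ~x7 is true.
  7. (~x8 \/ x1 \/ ~x7) — x1 is true.
  8. (x9 \/ ~x1) — x9 is true.
  9. (x7 \/ x8) — x8 is true.
  10. (~x8 \/ ~x5 \/ ~x6) — ~x5 is true.
  11. (x2 \/ x9 \/ ~x4) — x9 is true.
  12. (~x2 \/ x1) — x1 is true.
  13. (~x9 \/ x6) — x6 is true.
  14. (~x5 \/ ~x6) — ~x5 is true.
  15. (x7 \/ ~x3) — ~x3 is true.
  16. (x9 \/ ~x4) — x9 is true.
  17. (x4 \/ ~x1) — x4 is true.
  18. (x7 \/ x4) — x4 is true.
  19. (~x1 \/ x6) — x6 is true.
  20. (~x3 \/ ~x4) — ~x3 is true.
  21. (~x7 \/ ~x9) — ~x7 is true.
  22. (~x5 \/ ~x9 \/ x7) — ~x5 is true.

x1=T  x2=T  x3=F  x4=T  x5=F  x6=T  x7=F  x8=T  x9=T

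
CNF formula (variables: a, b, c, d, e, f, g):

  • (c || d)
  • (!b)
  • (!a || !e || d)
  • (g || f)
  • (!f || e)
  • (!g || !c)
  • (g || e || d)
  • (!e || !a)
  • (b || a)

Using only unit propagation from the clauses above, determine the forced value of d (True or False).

True

(!b) stands alone — b = False.
(b || a) with b = False leaves only a, so a = True.
In (!a || !e), !a is now false; !e must hold, so e = False.
(e || !f): since e = False, the clause reduces to (!f). f = False.
(g || f): since f = False, the clause reduces to (g). g = True.
From (!c || !g) and g = True: c = False.
In (c || d), c is now false; d must hold, so d = True.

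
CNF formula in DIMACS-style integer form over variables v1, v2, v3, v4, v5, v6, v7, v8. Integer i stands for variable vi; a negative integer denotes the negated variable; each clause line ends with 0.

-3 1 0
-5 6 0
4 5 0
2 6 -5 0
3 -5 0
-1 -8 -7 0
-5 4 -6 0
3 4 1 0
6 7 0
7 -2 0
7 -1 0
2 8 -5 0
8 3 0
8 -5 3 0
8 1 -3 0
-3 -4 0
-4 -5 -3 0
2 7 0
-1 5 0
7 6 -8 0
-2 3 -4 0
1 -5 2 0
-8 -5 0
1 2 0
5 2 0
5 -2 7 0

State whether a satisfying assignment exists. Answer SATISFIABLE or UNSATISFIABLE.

UNSATISFIABLE

v5 = True:
  propagation gives v6=True, v3=True, v1=True, v4=True; an empty clause results — contradiction.
v5 = False:
  propagation gives v4=True, v3=False, v8=True, v1=False; an empty clause results — contradiction.
Every branch closes, so no satisfying assignment exists.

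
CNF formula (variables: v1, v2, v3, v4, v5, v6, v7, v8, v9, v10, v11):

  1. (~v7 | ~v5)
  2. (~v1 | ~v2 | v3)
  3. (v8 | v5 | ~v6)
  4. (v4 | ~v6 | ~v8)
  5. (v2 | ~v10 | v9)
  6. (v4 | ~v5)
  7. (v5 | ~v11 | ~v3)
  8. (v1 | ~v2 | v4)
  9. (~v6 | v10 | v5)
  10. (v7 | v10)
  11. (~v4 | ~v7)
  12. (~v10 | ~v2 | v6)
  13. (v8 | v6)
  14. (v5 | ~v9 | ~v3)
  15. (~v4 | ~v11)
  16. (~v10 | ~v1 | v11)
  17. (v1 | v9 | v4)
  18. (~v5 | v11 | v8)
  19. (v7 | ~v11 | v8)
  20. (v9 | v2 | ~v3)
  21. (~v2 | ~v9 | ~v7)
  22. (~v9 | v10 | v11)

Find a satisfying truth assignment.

Try v1 = False.
Branch on v2: take v2 = False.
Set v3 = True and propagate.
  then v9 is forced to True.
  then v5 is forced to True.
  then v7 is forced to False.
  then v4 is forced to True.
  then v10 is forced to True.
  then v11 is forced to False.
  then v8 is forced to True.
v6 is now unconstrained; take v6 = False.
Check each clause:
  1. (~v7 | ~v5) — ~v7 is true.
  2. (~v2 | v3 | ~v1) — v3 is true.
  3. (v8 | ~v6 | v5) — v8 is true.
  4. (~v6 | v4 | ~v8) — ~v6 is true.
  5. (~v10 | v9 | v2) — v9 is true.
  6. (v4 | ~v5) — v4 is true.
  7. (~v11 | v5 | ~v3) — v5 is true.
  8. (v4 | v1 | ~v2) — v4 is true.
  9. (~v6 | v10 | v5) — ~v6 is true.
  10. (v10 | v7) — v10 is true.
  11. (~v4 | ~v7) — ~v7 is true.
  12. (~v10 | v6 | ~v2) — ~v2 is true.
  13. (v8 | v6) — v8 is true.
  14. (~v3 | v5 | ~v9) — v5 is true.
  15. (~v11 | ~v4) — ~v11 is true.
  16. (~v1 | v11 | ~v10) — ~v1 is true.
  17. (v4 | v9 | v1) — v9 is true.
  18. (v11 | v8 | ~v5) — v8 is true.
  19. (~v11 | v7 | v8) — v8 is true.
  20. (v9 | v2 | ~v3) — v9 is true.
  21. (~v2 | ~v7 | ~v9) — ~v7 is true.
  22. (v10 | v11 | ~v9) — v10 is true.

v1=0, v2=0, v3=1, v4=1, v5=1, v6=0, v7=0, v8=1, v9=1, v10=1, v11=0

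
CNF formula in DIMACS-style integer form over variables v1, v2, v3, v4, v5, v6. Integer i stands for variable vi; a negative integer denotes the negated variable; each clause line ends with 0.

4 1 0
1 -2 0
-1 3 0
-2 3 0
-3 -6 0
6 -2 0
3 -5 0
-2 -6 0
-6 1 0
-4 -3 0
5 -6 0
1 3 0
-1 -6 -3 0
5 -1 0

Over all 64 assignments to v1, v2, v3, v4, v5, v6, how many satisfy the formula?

1

The models are:
  v1=T v2=F v3=T v4=F v5=T v6=F
Count: 1.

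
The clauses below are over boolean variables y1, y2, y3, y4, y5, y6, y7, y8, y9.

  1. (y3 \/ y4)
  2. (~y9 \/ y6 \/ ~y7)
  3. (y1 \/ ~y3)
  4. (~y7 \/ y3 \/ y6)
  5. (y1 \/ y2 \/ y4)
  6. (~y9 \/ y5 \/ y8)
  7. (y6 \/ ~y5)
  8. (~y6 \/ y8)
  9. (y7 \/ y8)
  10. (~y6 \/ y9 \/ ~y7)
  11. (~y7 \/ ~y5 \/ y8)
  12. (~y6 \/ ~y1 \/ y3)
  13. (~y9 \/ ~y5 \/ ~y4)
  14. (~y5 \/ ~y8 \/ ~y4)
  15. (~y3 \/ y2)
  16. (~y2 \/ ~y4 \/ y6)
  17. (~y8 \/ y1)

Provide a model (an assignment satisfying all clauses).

y1=True, y2=True, y3=True, y4=False, y5=False, y6=True, y7=False, y8=True, y9=True

Check each clause:
  1. (y3 \/ y4) — y3 is true.
  2. (~y9 \/ ~y7 \/ y6) — ~y7 is true.
  3. (y1 \/ ~y3) — y1 is true.
  4. (~y7 \/ y6 \/ y3) — ~y7 is true.
  5. (y2 \/ y4 \/ y1) — y1 is true.
  6. (~y9 \/ y5 \/ y8) — y8 is true.
  7. (~y5 \/ y6) — ~y5 is true.
  8. (~y6 \/ y8) — y8 is true.
  9. (y8 \/ y7) — y8 is true.
  10. (~y6 \/ ~y7 \/ y9) — y9 is true.
  11. (~y5 \/ ~y7 \/ y8) — y8 is true.
  12. (~y1 \/ ~y6 \/ y3) — y3 is true.
  13. (~y4 \/ ~y9 \/ ~y5) — ~y5 is true.
  14. (~y8 \/ ~y5 \/ ~y4) — ~y5 is true.
  15. (~y3 \/ y2) — y2 is true.
  16. (y6 \/ ~y4 \/ ~y2) — ~y4 is true.
  17. (y1 \/ ~y8) — y1 is true.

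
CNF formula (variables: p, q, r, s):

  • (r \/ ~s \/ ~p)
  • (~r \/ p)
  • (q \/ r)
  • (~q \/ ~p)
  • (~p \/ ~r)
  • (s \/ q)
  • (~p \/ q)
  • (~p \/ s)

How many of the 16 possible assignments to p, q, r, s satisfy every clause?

2

The models are:
  p=F q=T r=F s=F
  p=F q=T r=F s=T
That's 2 in total.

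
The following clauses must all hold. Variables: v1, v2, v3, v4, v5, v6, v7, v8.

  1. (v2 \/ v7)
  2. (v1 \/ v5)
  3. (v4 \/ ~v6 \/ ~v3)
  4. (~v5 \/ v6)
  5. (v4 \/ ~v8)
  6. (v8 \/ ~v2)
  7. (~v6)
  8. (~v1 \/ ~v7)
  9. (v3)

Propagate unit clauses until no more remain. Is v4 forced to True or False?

True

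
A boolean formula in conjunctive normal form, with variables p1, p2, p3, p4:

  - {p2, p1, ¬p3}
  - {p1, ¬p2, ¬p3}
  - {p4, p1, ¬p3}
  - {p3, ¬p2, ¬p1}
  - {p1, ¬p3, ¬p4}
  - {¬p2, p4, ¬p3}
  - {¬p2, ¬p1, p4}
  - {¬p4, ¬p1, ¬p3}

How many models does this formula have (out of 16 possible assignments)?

Case analysis on p1 and p3:
  p1=T, p3=T: remaining (p2,p4) ∈ {(F,F)} — 1.
  p1=T, p3=F: remaining (p2,p4) ∈ {(F,F); (F,T)} — 2.
  p1=F, p3=T: a clause becomes empty — 0.
  p1=F, p3=F: remaining (p2,p4) ∈ {(F,F); (F,T); (T,F); (T,T)} — 4.
Total: 1 + 2 + 0 + 4 = 7.

7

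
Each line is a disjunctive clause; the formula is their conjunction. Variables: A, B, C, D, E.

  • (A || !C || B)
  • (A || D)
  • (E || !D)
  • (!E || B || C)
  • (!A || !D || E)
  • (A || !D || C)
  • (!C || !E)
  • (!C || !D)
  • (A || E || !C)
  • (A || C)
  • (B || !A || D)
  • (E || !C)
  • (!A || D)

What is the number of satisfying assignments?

1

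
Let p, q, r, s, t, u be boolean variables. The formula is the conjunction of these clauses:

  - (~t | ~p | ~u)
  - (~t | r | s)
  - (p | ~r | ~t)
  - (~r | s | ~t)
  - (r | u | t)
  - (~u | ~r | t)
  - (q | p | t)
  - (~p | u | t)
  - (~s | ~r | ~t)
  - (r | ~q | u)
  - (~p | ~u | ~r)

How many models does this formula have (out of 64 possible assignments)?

Case analysis on t and r:
  t=T, r=T: a clause becomes empty — 0.
  t=T, r=F: remaining (p,q,s,u) ∈ {(F,F,T,F); (F,F,T,T); (F,T,T,T); (T,F,T,F)} — 4.
  t=F, r=T: remaining (p,q,s,u) ∈ {(F,T,F,F); (F,T,T,F)} — 2.
  t=F, r=F: s free; 3 ways for (p,q,u) × 2^1 = 6.
Total: 0 + 4 + 2 + 6 = 12.

12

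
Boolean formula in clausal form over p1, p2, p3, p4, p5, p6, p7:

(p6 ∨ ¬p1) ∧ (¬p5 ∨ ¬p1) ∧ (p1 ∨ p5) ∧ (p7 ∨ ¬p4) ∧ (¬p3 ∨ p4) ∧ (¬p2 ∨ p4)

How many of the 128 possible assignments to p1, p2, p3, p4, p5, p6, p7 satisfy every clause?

18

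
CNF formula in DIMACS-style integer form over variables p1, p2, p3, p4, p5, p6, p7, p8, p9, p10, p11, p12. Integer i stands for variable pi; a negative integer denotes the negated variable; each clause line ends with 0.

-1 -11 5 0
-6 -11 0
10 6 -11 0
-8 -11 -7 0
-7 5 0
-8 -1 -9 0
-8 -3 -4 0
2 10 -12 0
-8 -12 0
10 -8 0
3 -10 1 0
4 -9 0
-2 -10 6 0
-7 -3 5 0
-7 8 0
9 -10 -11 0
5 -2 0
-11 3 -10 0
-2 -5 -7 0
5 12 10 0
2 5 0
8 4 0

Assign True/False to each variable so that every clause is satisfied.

p1 = F, p2 = F, p3 = T, p4 = F, p5 = T, p6 = F, p7 = F, p8 = T, p9 = F, p10 = T, p11 = F, p12 = F

Pure literal: p7 appears only negated; assign p7 = False.
Pure literal: p11 appears only negated; assign p11 = False.
Try p1 = False.
Try p2 = False.
  then p5 is forced to True.
Branch on p3: take p3 = True.
For the remaining variables, p4 = False, p6 = False, p8 = True, p9 = False, p10 = True, p12 = False works.
Every clause has at least one true literal under this assignment.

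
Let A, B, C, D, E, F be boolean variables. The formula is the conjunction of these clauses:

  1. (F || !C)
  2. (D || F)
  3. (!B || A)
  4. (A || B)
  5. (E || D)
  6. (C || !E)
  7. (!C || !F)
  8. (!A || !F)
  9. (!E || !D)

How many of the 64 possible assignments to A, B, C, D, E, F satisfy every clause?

2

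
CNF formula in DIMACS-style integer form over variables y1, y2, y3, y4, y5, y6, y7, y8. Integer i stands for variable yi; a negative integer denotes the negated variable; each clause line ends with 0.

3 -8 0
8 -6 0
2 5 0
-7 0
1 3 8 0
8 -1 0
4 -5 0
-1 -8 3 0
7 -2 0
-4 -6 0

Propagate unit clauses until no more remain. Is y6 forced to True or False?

False

(~y7) stands alone — y7 = False.
(y7 \/ ~y2): since y7 = False, the clause reduces to (~y2). y2 = False.
In (y5 \/ y2), y2 is now false; y5 must hold, so y5 = True.
From (y4 \/ ~y5) and y5 = True: y4 = True.
(~y4 \/ ~y6): since y4 = True, the clause reduces to (~y6). y6 = False.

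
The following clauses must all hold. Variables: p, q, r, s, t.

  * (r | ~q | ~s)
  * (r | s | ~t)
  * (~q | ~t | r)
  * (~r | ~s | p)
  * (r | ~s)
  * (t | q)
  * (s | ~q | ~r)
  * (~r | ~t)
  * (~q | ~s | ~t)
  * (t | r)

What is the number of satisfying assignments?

1

Satisfying assignments:
  p=T q=T r=T s=T t=F
That's 1 in total.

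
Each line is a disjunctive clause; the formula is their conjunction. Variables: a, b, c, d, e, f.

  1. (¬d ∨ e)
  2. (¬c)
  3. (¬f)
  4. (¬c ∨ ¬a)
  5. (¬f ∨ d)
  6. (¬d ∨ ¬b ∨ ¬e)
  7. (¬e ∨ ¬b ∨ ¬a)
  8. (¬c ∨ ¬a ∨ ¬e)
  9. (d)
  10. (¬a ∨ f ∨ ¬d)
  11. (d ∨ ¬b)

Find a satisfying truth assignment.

(¬c) is a unit clause, so c = False.
The clause (¬f) is unit: f must be False.
The clause (d) is unit: d must be True.
The clause (e) is unit: e must be True.
The clause (¬b) is unit: b must be False.
Unit propagation: (¬a) forces a = False.
Every clause has at least one true literal under this assignment.

a=False  b=False  c=False  d=True  e=True  f=False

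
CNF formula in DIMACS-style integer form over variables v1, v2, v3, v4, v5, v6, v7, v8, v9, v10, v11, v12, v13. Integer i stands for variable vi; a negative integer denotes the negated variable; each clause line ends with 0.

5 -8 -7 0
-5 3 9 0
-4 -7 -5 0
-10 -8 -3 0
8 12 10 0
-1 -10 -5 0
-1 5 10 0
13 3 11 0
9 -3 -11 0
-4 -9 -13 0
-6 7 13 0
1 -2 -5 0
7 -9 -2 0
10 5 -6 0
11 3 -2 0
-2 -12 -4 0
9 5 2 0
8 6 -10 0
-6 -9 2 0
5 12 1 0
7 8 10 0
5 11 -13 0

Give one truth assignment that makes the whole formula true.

v1=T, v2=T, v3=F, v4=F, v5=F, v6=T, v7=T, v8=F, v9=F, v10=T, v11=T, v12=F, v13=T

Pure literal: v4 appears only negated; assign v4 = False.
Set v1 = True and propagate.
Try v2 = True.
Branch on v3: take v3 = False.
  then v11 is forced to True.
For the remaining variables, v5 = False, v6 = True, v7 = True, v8 = False, v9 = False, v10 = True, v12 = False, v13 = True works.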